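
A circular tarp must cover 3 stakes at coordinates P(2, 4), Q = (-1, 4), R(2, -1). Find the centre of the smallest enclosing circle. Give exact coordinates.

Side lengths²: PQ² = 9, PR² = 25, QR² = 34.
Since QR² = 34 ≥ 25 + 9 = 34, the angle opposite QR is not acute, so the smallest enclosing circle has QR as diameter.
Centre = midpoint of QR = (0.5, 1.5), r² = 34/4 = 8.5.
Centre = (0.5, 1.5).

(0.5, 1.5)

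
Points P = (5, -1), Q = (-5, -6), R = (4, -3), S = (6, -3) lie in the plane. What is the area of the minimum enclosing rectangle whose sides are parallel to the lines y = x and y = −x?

60

In coordinates u = x + y, v = x − y the rectangle is axis-aligned; the map (x,y)→(u,v) scales areas by 2.
u-values: 4, -11, 1, 3; range = 4 − (-11) = 15.
v-values: 6, 1, 7, 9; range = 9 − 1 = 8.
Area = (15 × 8) / 2 = 60.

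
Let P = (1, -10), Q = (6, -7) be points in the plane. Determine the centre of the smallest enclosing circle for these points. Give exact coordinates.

(3.5, -8.5)

The smallest circle enclosing two points has them as diameter endpoints.
Centre = midpoint = (3.5, -8.5); r² = |PQ|²/4 = 34/4 = 8.5.
Centre = (3.5, -8.5).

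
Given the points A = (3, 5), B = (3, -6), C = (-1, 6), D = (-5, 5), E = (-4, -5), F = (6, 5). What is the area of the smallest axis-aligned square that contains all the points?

144

The bounding box has width 11 and height 12.
An axis-aligned square enclosing the set must have side ≥ max(width, height).
So the minimum side is max(11, 12) = 12.
Area = 12² = 144.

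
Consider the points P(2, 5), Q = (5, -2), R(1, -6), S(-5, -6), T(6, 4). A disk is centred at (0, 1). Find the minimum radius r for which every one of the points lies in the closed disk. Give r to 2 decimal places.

The required radius is the distance from (0, 1) to the farthest point.
Squared distances: 20, 34, 50, 74, 45.
Maximum is 74, attained at S.
r = √74 ≈ 8.60.

8.60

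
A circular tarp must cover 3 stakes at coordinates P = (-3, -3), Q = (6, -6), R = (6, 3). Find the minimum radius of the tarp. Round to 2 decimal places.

5.70

Side lengths²: PQ² = 90, PR² = 117, QR² = 81.
Since PR² = 117 < 90 + 81 = 171, the triangle is acute, so the smallest enclosing circle is the circumcircle.
Circumcentre = (2.5, -1.5), r² = 32.5.
r = √(32.5) ≈ 5.70.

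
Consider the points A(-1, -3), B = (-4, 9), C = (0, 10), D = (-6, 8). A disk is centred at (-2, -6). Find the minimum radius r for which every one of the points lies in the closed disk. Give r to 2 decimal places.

The required radius is the distance from (-2, -6) to the farthest point.
Squared distances: 10, 229, 260, 212.
Maximum is 260, attained at C.
r = √260 ≈ 16.12.

16.12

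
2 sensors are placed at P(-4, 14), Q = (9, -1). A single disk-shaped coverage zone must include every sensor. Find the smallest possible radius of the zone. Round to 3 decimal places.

The smallest circle enclosing two points has them as diameter endpoints.
Centre = midpoint = (2.5, 6.5); r² = |PQ|²/4 = 394/4 = 98.5.
r = √(98.5) ≈ 9.925.

9.925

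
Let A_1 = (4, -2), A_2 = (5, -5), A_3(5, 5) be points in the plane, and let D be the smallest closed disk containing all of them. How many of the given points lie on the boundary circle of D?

2

Side lengths²: A_1A_2² = 10, A_1A_3² = 50, A_2A_3² = 100.
Since A_2A_3² = 100 ≥ 50 + 10 = 60, the angle opposite A_2A_3 is not acute, so the smallest enclosing circle has A_2A_3 as diameter.
Centre = midpoint of A_2A_3 = (5, 0), r² = 100/4 = 25.
The points at distance exactly r from the centre are A_2, A_3 — 2 points.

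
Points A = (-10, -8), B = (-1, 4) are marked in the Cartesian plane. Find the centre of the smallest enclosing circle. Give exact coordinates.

The smallest circle enclosing two points has them as diameter endpoints.
Centre = midpoint = (-5.5, -2); r² = |AB|²/4 = 225/4 = 56.25.
Centre = (-5.5, -2).

(-5.5, -2)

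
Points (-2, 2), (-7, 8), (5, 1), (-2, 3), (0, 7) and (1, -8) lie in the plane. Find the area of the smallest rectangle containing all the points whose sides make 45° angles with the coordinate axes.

In coordinates u = x + y, v = x − y the rectangle is axis-aligned; the map (x,y)→(u,v) scales areas by 2.
u-values: 0, 1, 6, 1, 7, -7; range = 7 − (-7) = 14.
v-values: -4, -15, 4, -5, -7, 9; range = 9 − (-15) = 24.
Area = (14 × 24) / 2 = 168.

168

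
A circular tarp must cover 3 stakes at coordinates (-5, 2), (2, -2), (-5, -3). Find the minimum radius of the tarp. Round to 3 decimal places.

4.072

Call the three points A, B, C in the order given.
Side lengths²: AB² = 65, AC² = 25, BC² = 50.
Since AB² = 65 < 50 + 25 = 75, the triangle is acute, so the smallest enclosing circle is the circumcircle.
Circumcentre = (-25/14, -0.5), r² = 1625/98.
r = √(1625/98) ≈ 4.072.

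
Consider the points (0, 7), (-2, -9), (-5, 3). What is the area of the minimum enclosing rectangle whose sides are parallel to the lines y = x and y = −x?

In coordinates u = x + y, v = x − y the rectangle is axis-aligned; the map (x,y)→(u,v) scales areas by 2.
u-values: 7, -11, -2; range = 7 − (-11) = 18.
v-values: -7, 7, -8; range = 7 − (-8) = 15.
Area = (18 × 15) / 2 = 135.

135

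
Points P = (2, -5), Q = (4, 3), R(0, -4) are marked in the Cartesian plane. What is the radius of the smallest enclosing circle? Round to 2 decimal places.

4.13

Side lengths²: PQ² = 68, PR² = 5, QR² = 65.
Since PQ² = 68 < 65 + 5 = 70, the triangle is acute, so the smallest enclosing circle is the circumcircle.
Circumcentre = (25/9, -17/18), r² = 5525/324.
r = √(5525/324) ≈ 4.13.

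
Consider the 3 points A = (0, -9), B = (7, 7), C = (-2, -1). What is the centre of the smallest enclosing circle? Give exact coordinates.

(3.5, -1)

Side lengths²: AB² = 305, AC² = 68, BC² = 145.
Since AB² = 305 ≥ 145 + 68 = 213, the angle opposite AB is not acute, so the smallest enclosing circle has AB as diameter.
Centre = midpoint of AB = (3.5, -1), r² = 305/4 = 76.25.
Centre = (3.5, -1).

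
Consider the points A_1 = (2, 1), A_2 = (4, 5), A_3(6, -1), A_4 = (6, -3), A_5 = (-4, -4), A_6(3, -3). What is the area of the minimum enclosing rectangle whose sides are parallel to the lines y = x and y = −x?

85

In coordinates u = x + y, v = x − y the rectangle is axis-aligned; the map (x,y)→(u,v) scales areas by 2.
u-values: 3, 9, 5, 3, -8, 0; range = 9 − (-8) = 17.
v-values: 1, -1, 7, 9, 0, 6; range = 9 − (-1) = 10.
Area = (17 × 10) / 2 = 85.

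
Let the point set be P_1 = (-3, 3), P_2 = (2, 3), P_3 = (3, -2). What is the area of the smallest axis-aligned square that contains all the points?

36

The bounding box has width 6 and height 5.
An axis-aligned square enclosing the set must have side ≥ max(width, height).
So the minimum side is max(6, 5) = 6.
Area = 6² = 36.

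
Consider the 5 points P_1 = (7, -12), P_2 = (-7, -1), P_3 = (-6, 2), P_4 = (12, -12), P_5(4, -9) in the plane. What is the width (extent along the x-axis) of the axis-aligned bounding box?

max x = 12, min x = -7, so width = 19.

19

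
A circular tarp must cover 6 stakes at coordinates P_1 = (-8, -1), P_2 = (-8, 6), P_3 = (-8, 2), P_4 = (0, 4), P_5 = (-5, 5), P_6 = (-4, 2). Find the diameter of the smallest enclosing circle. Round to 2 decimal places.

9.72

The minimum enclosing circle of a finite set is fixed by two of the points (as a diameter) or three (as a circumcircle).
The minimum enclosing circle is determined by three boundary points: P_1, P_2, P_4.
Their circumcentre is (-4.625, 2.5) with r² = 23.640625.
The farthest remaining point P_3 is at distance² 11.640625 ≤ 23.640625.
Diameter = 2r = 2√(23.640625) ≈ 9.72.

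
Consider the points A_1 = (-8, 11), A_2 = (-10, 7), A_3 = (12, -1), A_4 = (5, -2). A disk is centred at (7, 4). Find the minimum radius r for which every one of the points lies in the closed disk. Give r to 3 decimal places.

The required radius is the distance from (7, 4) to the farthest point.
Squared distances: 274, 298, 50, 40.
Maximum is 298, attained at A_2.
r = √298 ≈ 17.263.

17.263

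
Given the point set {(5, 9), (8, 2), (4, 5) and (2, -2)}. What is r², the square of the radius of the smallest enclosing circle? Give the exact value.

32.5

By Welzl's lemma the MEC is supported by two points (diametrically opposite) or three points (on a circumcircle).
The farthest pair is (5, 9)–(2, -2) with squared distance 130. The circle on this segment as diameter has centre (3.5, 3.5) and r² = 130/4 = 32.5.
Check (8, 2): distance² to centre = 22.5 ≤ 32.5, so it lies inside.
All remaining points lie in this disk, and no smaller disk contains both endpoints, so this is the minimum enclosing circle.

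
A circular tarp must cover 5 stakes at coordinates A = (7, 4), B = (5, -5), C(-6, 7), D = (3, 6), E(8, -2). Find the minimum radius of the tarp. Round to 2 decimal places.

8.33

By Welzl's lemma the MEC is supported by two points (diametrically opposite) or three points (on a circumcircle).
The minimum enclosing circle is determined by three boundary points: B, C, E.
Their circumcentre is (37/46, 101/46) with r² = 73405/1058.
The farthest remaining point A is at distance² 44057/1058 ≤ 73405/1058.
r = √(73405/1058) ≈ 8.33.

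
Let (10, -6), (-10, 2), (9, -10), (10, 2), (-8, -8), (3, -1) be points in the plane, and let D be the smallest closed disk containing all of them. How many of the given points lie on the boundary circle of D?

The minimum enclosing circle of a finite set is fixed by two of the points (as a diameter) or three (as a circumcircle).
The minimum enclosing circle is determined by three boundary points: (-10, 2), (9, -10), (10, 2).
Their circumcentre is (0, -77/24) with r² = 73225/576.
The farthest remaining point (10, -6) is at distance² 62089/576 ≤ 73225/576.
The points at distance exactly r from the centre are (-10, 2), (9, -10), (10, 2) — 3 points.

3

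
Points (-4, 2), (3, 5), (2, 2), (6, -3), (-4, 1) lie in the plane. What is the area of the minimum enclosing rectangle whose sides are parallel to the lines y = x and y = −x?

82.5

In coordinates u = x + y, v = x − y the rectangle is axis-aligned; the map (x,y)→(u,v) scales areas by 2.
u-values: -2, 8, 4, 3, -3; range = 8 − (-3) = 11.
v-values: -6, -2, 0, 9, -5; range = 9 − (-6) = 15.
Area = (11 × 15) / 2 = 82.5.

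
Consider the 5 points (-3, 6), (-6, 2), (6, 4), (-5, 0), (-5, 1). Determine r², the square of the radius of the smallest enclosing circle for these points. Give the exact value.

37

By Welzl's lemma the MEC is supported by two points (diametrically opposite) or three points (on a circumcircle).
The farthest pair is (-6, 2)–(6, 4) with squared distance 148. The circle on this segment as diameter has centre (0, 3) and r² = 148/4 = 37.
Check (-3, 6): distance² to centre = 18 ≤ 37, so it lies inside.
All remaining points lie in this disk, and no smaller disk contains both endpoints, so this is the minimum enclosing circle.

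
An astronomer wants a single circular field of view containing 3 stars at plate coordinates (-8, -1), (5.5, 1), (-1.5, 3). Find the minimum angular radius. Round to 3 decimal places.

6.824

Call the three points A, B, C in the order given.
Side lengths²: AB² = 186.25, AC² = 58.25, BC² = 53.
Since AB² = 186.25 ≥ 58.25 + 53 = 111.25, the angle opposite AB is not acute, so the smallest enclosing circle has AB as diameter.
Centre = midpoint of AB = (-1.25, 0), r² = 186.25/4 = 46.5625.
r = √(46.5625) ≈ 6.824.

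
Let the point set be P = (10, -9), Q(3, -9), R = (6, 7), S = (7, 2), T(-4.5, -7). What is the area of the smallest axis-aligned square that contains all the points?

256

The bounding box has width 14.5 and height 16.
An axis-aligned square enclosing the set must have side ≥ max(width, height).
So the minimum side is max(14.5, 16) = 16.
Area = 16² = 256.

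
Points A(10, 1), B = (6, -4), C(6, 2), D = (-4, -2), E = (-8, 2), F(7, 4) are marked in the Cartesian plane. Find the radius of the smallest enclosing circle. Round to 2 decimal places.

A smallest enclosing disk is always determined by at most three of the input points on its boundary.
The farthest pair is A–E with squared distance 325. The circle on this segment as diameter has centre (1, 1.5) and r² = 325/4 = 81.25.
Check B: distance² to centre = 55.25 ≤ 81.25, so it lies inside.
All remaining points lie in this disk, and no smaller disk contains both endpoints, so this is the minimum enclosing circle.
r = √(81.25) ≈ 9.01.

9.01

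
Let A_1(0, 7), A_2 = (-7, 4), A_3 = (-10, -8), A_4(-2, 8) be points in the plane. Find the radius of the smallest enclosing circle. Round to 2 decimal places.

9.01

The farthest pair is A_1–A_3 with squared distance 325. The circle on this segment as diameter has centre (-5, -0.5) and r² = 325/4 = 81.25.
Check A_2: distance² to centre = 24.25 ≤ 81.25, so it lies inside.
All remaining points lie in this disk, and no smaller disk contains both endpoints, so this is the minimum enclosing circle.
r = √(81.25) ≈ 9.01.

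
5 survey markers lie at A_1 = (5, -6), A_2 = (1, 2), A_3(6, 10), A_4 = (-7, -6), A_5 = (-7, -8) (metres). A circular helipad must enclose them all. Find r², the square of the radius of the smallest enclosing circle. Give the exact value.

123.25

A smallest enclosing disk is always determined by at most three of the input points on its boundary.
The farthest pair is A_3–A_5 with squared distance 493. The circle on this segment as diameter has centre (-0.5, 1) and r² = 493/4 = 123.25.
Check A_1: distance² to centre = 79.25 ≤ 123.25, so it lies inside.
All remaining points lie in this disk, and no smaller disk contains both endpoints, so this is the minimum enclosing circle.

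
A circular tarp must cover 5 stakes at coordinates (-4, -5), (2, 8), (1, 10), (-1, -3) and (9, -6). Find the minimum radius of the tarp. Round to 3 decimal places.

9.220

The minimum enclosing circle of a finite set is fixed by two of the points (as a diameter) or three (as a circumcircle).
The minimum enclosing circle is determined by three boundary points: (-4, -5), (1, 10), (9, -6).
Their circumcentre is (3, 1) with r² = 85.
The farthest remaining point (2, 8) is at distance² 50 ≤ 85.
r = √85 ≈ 9.220.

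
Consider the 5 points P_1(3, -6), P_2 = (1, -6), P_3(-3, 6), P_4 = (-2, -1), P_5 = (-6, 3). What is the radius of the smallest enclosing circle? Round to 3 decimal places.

6.708

A smallest enclosing disk is always determined by at most three of the input points on its boundary.
The farthest pair is P_1–P_3 with squared distance 180. The circle on this segment as diameter has centre (0, 0) and r² = 180/4 = 45.
Check P_2: distance² to centre = 37 ≤ 45, so it lies inside.
All remaining points lie in this disk, and no smaller disk contains both endpoints, so this is the minimum enclosing circle.
r = √45 ≈ 6.708.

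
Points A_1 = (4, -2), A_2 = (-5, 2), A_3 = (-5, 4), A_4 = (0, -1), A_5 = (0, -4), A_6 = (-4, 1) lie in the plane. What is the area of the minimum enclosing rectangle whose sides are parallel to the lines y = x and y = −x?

45

In coordinates u = x + y, v = x − y the rectangle is axis-aligned; the map (x,y)→(u,v) scales areas by 2.
u-values: 2, -3, -1, -1, -4, -3; range = 2 − (-4) = 6.
v-values: 6, -7, -9, 1, 4, -5; range = 6 − (-9) = 15.
Area = (6 × 15) / 2 = 45.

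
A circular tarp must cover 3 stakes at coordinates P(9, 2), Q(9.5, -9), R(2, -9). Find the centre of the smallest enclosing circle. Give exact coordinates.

Side lengths²: PQ² = 121.25, PR² = 170, QR² = 56.25.
Since PR² = 170 < 121.25 + 56.25 = 177.5, the triangle is acute, so the smallest enclosing circle is the circumcircle.
Circumcentre = (5.75, -161/44), r² = 41225/968.
Centre = (5.75, -161/44).

(5.75, -161/44)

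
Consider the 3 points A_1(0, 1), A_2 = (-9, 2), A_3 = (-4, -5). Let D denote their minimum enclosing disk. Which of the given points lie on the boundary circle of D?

A_1, A_2, A_3

Side lengths²: A_1A_2² = 82, A_1A_3² = 52, A_2A_3² = 74.
Since A_1A_2² = 82 < 74 + 52 = 126, the triangle is acute, so the smallest enclosing circle is the circumcircle.
Circumcentre = (-136/29, -6/29), r² = 19721/841.
The points at distance exactly r from the centre are A_1, A_2, A_3 — 3 points.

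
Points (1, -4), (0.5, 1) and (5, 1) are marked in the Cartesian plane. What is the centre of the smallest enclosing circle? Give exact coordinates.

Call the three points A, B, C in the order given.
Side lengths²: AB² = 25.25, AC² = 41, BC² = 20.25.
Since AC² = 41 < 25.25 + 20.25 = 45.5, the triangle is acute, so the smallest enclosing circle is the circumcircle.
Circumcentre = (2.75, -1.3), r² = 10.3525.
Centre = (2.75, -1.3).

(2.75, -1.3)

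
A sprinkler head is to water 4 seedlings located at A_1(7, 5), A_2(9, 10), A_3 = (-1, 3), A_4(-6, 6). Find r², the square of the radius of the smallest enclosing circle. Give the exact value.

60.25

The minimum enclosing circle of a finite set is fixed by two of the points (as a diameter) or three (as a circumcircle).
The farthest pair is A_2–A_4 with squared distance 241. The circle on this segment as diameter has centre (1.5, 8) and r² = 241/4 = 60.25.
Check A_1: distance² to centre = 39.25 ≤ 60.25, so it lies inside.
All remaining points lie in this disk, and no smaller disk contains both endpoints, so this is the minimum enclosing circle.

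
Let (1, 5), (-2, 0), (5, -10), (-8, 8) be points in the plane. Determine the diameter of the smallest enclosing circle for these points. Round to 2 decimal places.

By Welzl's lemma the MEC is supported by two points (diametrically opposite) or three points (on a circumcircle).
The farthest pair is (5, -10)–(-8, 8) with squared distance 493. The circle on this segment as diameter has centre (-1.5, -1) and r² = 493/4 = 123.25.
Check (1, 5): distance² to centre = 42.25 ≤ 123.25, so it lies inside.
All remaining points lie in this disk, and no smaller disk contains both endpoints, so this is the minimum enclosing circle.
Diameter = 2r = 2√(123.25) ≈ 22.20.

22.20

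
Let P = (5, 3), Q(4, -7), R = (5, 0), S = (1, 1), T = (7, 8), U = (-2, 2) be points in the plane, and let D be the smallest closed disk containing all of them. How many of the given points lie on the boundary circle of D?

3

A smallest enclosing disk is always determined by at most three of the input points on its boundary.
The farthest pair is Q–T with squared distance 234. The circle on this segment as diameter has centre (5.5, 0.5) and r² = 234/4 = 58.5.
Check P: distance² to centre = 6.5 ≤ 58.5, so it lies inside.
All remaining points lie in this disk, and no smaller disk contains both endpoints, so this is the minimum enclosing circle.
The points at distance exactly r from the centre are Q, T, U — 3 points.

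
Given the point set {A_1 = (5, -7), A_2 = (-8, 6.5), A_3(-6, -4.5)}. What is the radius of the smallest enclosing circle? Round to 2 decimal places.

9.37

Side lengths²: A_1A_2² = 351.25, A_1A_3² = 127.25, A_2A_3² = 125.
Since A_1A_2² = 351.25 ≥ 127.25 + 125 = 252.25, the angle opposite A_1A_2 is not acute, so the smallest enclosing circle has A_1A_2 as diameter.
Centre = midpoint of A_1A_2 = (-1.5, -0.25), r² = 351.25/4 = 87.8125.
r = √(87.8125) ≈ 9.37.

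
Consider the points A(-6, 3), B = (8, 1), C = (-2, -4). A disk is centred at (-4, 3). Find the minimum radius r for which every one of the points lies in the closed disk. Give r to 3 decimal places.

12.166

The required radius is the distance from (-4, 3) to the farthest point.
Squared distances: 4, 148, 53.
Maximum is 148, attained at B.
r = √148 ≈ 12.166.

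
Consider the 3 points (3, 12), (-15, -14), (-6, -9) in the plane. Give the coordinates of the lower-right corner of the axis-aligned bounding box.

(3, -14)

x-range [-15, 3], y-range [-14, 12].
The lower-right corner is (3, -14).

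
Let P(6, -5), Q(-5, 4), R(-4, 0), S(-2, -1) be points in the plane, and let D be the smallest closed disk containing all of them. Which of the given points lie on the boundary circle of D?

P, Q

A smallest enclosing disk is always determined by at most three of the input points on its boundary.
The farthest pair is P–Q with squared distance 202. The circle on this segment as diameter has centre (0.5, -0.5) and r² = 202/4 = 50.5.
Check R: distance² to centre = 20.5 ≤ 50.5, so it lies inside.
All remaining points lie in this disk, and no smaller disk contains both endpoints, so this is the minimum enclosing circle.
The points at distance exactly r from the centre are P, Q — 2 points.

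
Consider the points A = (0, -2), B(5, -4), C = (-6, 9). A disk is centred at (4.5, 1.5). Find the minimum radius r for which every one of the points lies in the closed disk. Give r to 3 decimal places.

The required radius is the distance from (4.5, 1.5) to the farthest point.
Squared distances: 32.5, 30.5, 166.5.
Maximum is 166.5, attained at C.
r = √(166.5) ≈ 12.903.

12.903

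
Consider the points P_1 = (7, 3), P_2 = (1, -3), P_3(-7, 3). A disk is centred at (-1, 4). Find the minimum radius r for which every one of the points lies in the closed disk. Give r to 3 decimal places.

The required radius is the distance from (-1, 4) to the farthest point.
Squared distances: 65, 53, 37.
Maximum is 65, attained at P_1.
r = √65 ≈ 8.062.

8.062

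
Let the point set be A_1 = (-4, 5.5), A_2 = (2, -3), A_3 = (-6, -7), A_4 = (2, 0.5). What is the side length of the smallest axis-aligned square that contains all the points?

The bounding box has width 8 and height 12.5.
An axis-aligned square enclosing the set must have side ≥ max(width, height).
So the minimum side is max(8, 12.5) = 12.5.

12.5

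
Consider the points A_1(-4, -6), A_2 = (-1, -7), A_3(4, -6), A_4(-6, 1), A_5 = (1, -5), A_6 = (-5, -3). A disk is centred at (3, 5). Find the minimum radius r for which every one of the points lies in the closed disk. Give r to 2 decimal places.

The required radius is the distance from (3, 5) to the farthest point.
Squared distances: 170, 160, 122, 97, 104, 128.
Maximum is 170, attained at A_1.
r = √170 ≈ 13.04.

13.04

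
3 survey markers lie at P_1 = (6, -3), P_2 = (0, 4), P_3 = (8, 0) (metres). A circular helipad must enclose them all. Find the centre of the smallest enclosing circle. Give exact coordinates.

(3.4375, 0.875)

Side lengths²: P_1P_2² = 85, P_1P_3² = 13, P_2P_3² = 80.
Since P_1P_2² = 85 < 80 + 13 = 93, the triangle is acute, so the smallest enclosing circle is the circumcircle.
Circumcentre = (3.4375, 0.875), r² = 21.58203125.
Centre = (3.4375, 0.875).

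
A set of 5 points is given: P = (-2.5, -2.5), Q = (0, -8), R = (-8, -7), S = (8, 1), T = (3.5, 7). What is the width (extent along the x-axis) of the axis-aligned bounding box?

16

max x = 8, min x = -8, so width = 16.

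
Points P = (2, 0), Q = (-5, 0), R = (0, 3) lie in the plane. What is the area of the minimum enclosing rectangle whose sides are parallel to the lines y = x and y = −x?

In coordinates u = x + y, v = x − y the rectangle is axis-aligned; the map (x,y)→(u,v) scales areas by 2.
u-values: 2, -5, 3; range = 3 − (-5) = 8.
v-values: 2, -5, -3; range = 2 − (-5) = 7.
Area = (8 × 7) / 2 = 28.

28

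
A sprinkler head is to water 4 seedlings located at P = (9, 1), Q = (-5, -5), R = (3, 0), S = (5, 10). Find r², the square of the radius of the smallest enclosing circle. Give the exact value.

36569/450

The minimum enclosing circle is determined by three boundary points: P, Q, S.
Their circumcentre is (0.1, 73/30) with r² = 36569/450.
The farthest remaining point R is at distance² 6449/450 ≤ 36569/450.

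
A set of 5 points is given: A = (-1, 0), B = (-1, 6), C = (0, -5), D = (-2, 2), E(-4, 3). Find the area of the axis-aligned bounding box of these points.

44

x ranges over [-4, 0], width 4.
y ranges over [-5, 6], height 11.
Area = 4 × 11 = 44.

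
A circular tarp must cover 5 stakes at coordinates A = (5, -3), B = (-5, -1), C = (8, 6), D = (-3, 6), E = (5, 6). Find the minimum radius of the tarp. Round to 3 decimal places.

7.382

The minimum enclosing circle of a finite set is fixed by two of the points (as a diameter) or three (as a circumcircle).
The farthest pair is B–C with squared distance 218. The circle on this segment as diameter has centre (1.5, 2.5) and r² = 218/4 = 54.5.
Check A: distance² to centre = 42.5 ≤ 54.5, so it lies inside.
All remaining points lie in this disk, and no smaller disk contains both endpoints, so this is the minimum enclosing circle.
r = √(54.5) ≈ 7.382.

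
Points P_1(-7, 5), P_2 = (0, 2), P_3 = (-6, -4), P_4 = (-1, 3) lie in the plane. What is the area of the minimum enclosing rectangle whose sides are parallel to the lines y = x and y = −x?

60

In coordinates u = x + y, v = x − y the rectangle is axis-aligned; the map (x,y)→(u,v) scales areas by 2.
u-values: -2, 2, -10, 2; range = 2 − (-10) = 12.
v-values: -12, -2, -2, -4; range = -2 − (-12) = 10.
Area = (12 × 10) / 2 = 60.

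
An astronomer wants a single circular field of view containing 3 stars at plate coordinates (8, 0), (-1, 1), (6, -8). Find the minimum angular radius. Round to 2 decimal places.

5.75

Call the three points A, B, C in the order given.
Side lengths²: AB² = 82, AC² = 68, BC² = 130.
Since BC² = 130 < 82 + 68 = 150, the triangle is acute, so the smallest enclosing circle is the circumcircle.
Circumcentre = (115/37, -112/37), r² = 45305/1369.
r = √(45305/1369) ≈ 5.75.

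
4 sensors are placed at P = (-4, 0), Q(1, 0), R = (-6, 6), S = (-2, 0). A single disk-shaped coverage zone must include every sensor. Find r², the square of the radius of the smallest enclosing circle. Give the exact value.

21.25

A smallest enclosing disk is always determined by at most three of the input points on its boundary.
The farthest pair is Q–R with squared distance 85. The circle on this segment as diameter has centre (-2.5, 3) and r² = 85/4 = 21.25.
Check P: distance² to centre = 11.25 ≤ 21.25, so it lies inside.
All remaining points lie in this disk, and no smaller disk contains both endpoints, so this is the minimum enclosing circle.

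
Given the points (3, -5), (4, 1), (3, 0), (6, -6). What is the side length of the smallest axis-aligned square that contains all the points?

7

The bounding box has width 3 and height 7.
An axis-aligned square enclosing the set must have side ≥ max(width, height).
So the minimum side is max(3, 7) = 7.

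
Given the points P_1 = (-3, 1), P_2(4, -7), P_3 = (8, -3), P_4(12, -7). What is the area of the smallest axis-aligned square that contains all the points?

The bounding box has width 15 and height 8.
An axis-aligned square enclosing the set must have side ≥ max(width, height).
So the minimum side is max(15, 8) = 15.
Area = 15² = 225.

225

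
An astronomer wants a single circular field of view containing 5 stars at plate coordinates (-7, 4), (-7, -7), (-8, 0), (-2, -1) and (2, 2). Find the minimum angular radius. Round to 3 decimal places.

By Welzl's lemma the MEC is supported by two points (diametrically opposite) or three points (on a circumcircle).
The minimum enclosing circle is determined by three boundary points: (-7, 4), (-7, -7), (2, 2).
Their circumcentre is (-3.5, -1.5) with r² = 42.5.
The farthest remaining point (-8, 0) is at distance² 22.5 ≤ 42.5.
r = √(42.5) ≈ 6.519.

6.519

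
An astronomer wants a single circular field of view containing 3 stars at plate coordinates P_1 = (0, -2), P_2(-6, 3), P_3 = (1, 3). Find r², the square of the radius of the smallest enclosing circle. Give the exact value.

Side lengths²: P_1P_2² = 61, P_1P_3² = 26, P_2P_3² = 49.
Since P_1P_2² = 61 < 49 + 26 = 75, the triangle is acute, so the smallest enclosing circle is the circumcircle.
Circumcentre = (-2.5, 1.1), r² = 15.86.

15.86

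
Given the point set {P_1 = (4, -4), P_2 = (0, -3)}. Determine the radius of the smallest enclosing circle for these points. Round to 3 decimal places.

The smallest circle enclosing two points has them as diameter endpoints.
Centre = midpoint = (2, -3.5); r² = |P_1P_2|²/4 = 17/4 = 4.25.
r = √(4.25) ≈ 2.062.

2.062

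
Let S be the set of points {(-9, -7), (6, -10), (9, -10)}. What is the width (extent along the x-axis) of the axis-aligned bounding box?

max x = 9, min x = -9, so width = 18.

18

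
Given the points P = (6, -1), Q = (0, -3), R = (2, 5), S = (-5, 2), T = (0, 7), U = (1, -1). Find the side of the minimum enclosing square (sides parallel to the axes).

11

The bounding box has width 11 and height 10.
An axis-aligned square enclosing the set must have side ≥ max(width, height).
So the minimum side is max(11, 10) = 11.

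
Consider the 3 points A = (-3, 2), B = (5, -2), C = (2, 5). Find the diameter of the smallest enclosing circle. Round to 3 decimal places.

Side lengths²: AB² = 80, AC² = 34, BC² = 58.
Since AB² = 80 < 58 + 34 = 92, the triangle is acute, so the smallest enclosing circle is the circumcircle.
Circumcentre = (14/11, 6/11), r² = 2465/121.
Diameter = 2r = 2√(2465/121) ≈ 9.027.

9.027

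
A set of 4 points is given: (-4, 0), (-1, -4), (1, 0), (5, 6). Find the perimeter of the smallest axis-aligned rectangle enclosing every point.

Width = max x − min x = 5 − (-4) = 9.
Height = max y − min y = 6 − (-4) = 10.
Perimeter = 2(9 + 10) = 38.

38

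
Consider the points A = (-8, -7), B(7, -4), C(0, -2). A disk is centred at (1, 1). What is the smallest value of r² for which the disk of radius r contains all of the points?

145

The required radius is the distance from (1, 1) to the farthest point.
Squared distances: 145, 61, 10.
Maximum is 145, attained at A.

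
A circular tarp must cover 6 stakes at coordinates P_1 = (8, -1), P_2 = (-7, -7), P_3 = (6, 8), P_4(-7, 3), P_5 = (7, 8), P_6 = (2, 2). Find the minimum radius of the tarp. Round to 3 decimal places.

A smallest enclosing disk is always determined by at most three of the input points on its boundary.
The farthest pair is P_2–P_5 with squared distance 421. The circle on this segment as diameter has centre (0, 0.5) and r² = 421/4 = 105.25.
Check P_1: distance² to centre = 66.25 ≤ 105.25, so it lies inside.
All remaining points lie in this disk, and no smaller disk contains both endpoints, so this is the minimum enclosing circle.
r = √(105.25) ≈ 10.259.

10.259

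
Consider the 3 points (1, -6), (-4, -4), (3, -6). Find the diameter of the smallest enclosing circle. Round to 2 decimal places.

Call the three points A, B, C in the order given.
Side lengths²: AB² = 29, AC² = 4, BC² = 53.
Since BC² = 53 ≥ 29 + 4 = 33, the angle opposite BC is not acute, so the smallest enclosing circle has BC as diameter.
Centre = midpoint of BC = (-0.5, -5), r² = 53/4 = 13.25.
Diameter = 2r = 2√(13.25) ≈ 7.28.

7.28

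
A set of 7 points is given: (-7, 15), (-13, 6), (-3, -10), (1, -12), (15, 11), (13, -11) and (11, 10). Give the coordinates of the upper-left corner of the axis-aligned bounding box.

(-13, 15)

x-range [-13, 15], y-range [-12, 15].
The upper-left corner is (-13, 15).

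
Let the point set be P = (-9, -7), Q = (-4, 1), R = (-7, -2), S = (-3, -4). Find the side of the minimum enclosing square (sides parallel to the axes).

The bounding box has width 6 and height 8.
An axis-aligned square enclosing the set must have side ≥ max(width, height).
So the minimum side is max(6, 8) = 8.

8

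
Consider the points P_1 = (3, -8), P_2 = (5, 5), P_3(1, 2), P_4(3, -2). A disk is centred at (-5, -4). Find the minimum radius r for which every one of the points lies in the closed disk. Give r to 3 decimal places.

13.454

The required radius is the distance from (-5, -4) to the farthest point.
Squared distances: 80, 181, 72, 68.
Maximum is 181, attained at P_2.
r = √181 ≈ 13.454.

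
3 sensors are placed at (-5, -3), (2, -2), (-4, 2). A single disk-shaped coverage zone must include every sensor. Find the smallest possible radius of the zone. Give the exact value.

65/17

Call the three points A, B, C in the order given.
Side lengths²: AB² = 50, AC² = 26, BC² = 52.
Since BC² = 52 < 50 + 26 = 76, the triangle is acute, so the smallest enclosing circle is the circumcircle.
Circumcentre = (-29/17, -18/17), r² = 4225/289.
r = √(4225/289) = 65/17.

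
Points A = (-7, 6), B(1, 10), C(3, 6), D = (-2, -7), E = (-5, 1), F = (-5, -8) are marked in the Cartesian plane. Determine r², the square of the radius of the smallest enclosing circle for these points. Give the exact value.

The minimum enclosing circle of a finite set is fixed by two of the points (as a diameter) or three (as a circumcircle).
The farthest pair is B–F with squared distance 360. The circle on this segment as diameter has centre (-2, 1) and r² = 360/4 = 90.
Check A: distance² to centre = 50 ≤ 90, so it lies inside.
All remaining points lie in this disk, and no smaller disk contains both endpoints, so this is the minimum enclosing circle.

90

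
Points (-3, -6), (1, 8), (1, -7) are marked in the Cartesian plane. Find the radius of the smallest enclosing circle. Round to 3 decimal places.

7.504

Call the three points A, B, C in the order given.
Side lengths²: AB² = 212, AC² = 17, BC² = 225.
Since BC² = 225 < 212 + 17 = 229, the triangle is acute, so the smallest enclosing circle is the circumcircle.
Circumcentre = (0.75, 0.5), r² = 56.3125.
r = √(56.3125) ≈ 7.504.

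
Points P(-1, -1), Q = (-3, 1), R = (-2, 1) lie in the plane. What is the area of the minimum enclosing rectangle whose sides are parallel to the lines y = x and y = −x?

In coordinates u = x + y, v = x − y the rectangle is axis-aligned; the map (x,y)→(u,v) scales areas by 2.
u-values: -2, -2, -1; range = -1 − (-2) = 1.
v-values: 0, -4, -3; range = 0 − (-4) = 4.
Area = (1 × 4) / 2 = 2.

2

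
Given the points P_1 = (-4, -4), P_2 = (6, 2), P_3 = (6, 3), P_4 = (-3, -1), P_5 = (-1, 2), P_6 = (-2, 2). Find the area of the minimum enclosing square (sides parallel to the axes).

100

The bounding box has width 10 and height 7.
An axis-aligned square enclosing the set must have side ≥ max(width, height).
So the minimum side is max(10, 7) = 10.
Area = 10² = 100.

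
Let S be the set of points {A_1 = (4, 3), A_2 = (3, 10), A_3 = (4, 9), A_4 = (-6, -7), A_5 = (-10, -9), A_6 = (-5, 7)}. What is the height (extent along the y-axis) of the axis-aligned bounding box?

19

max y = 10, min y = -9, so height = 19.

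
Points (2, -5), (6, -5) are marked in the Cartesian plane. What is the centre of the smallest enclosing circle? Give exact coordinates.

(4, -5)

The smallest circle enclosing two points has them as diameter endpoints.
Centre = midpoint = (4, -5); r² = |(2, -5)−(6, -5)|²/4 = 16/4 = 4.
Centre = (4, -5).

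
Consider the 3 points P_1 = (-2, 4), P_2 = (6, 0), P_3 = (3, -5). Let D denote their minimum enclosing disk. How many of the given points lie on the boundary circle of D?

Side lengths²: P_1P_2² = 80, P_1P_3² = 106, P_2P_3² = 34.
Since P_1P_3² = 106 < 80 + 34 = 114, the triangle is acute, so the smallest enclosing circle is the circumcircle.
Circumcentre = (11/13, -4/13), r² = 4505/169.
The points at distance exactly r from the centre are P_1, P_2, P_3 — 3 points.

3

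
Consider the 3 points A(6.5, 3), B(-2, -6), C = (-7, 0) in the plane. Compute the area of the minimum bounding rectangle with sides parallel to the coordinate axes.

121.5

x ranges over [-7, 6.5], width 13.5.
y ranges over [-6, 3], height 9.
Area = 13.5 × 9 = 121.5.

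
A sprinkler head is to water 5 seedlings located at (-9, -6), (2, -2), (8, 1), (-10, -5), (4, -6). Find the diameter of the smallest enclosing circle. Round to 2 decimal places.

The farthest pair is (8, 1)–(-10, -5) with squared distance 360. The circle on this segment as diameter has centre (-1, -2) and r² = 360/4 = 90.
Check (-9, -6): distance² to centre = 80 ≤ 90, so it lies inside.
All remaining points lie in this disk, and no smaller disk contains both endpoints, so this is the minimum enclosing circle.
Diameter = 2r = 2√90 ≈ 18.97.

18.97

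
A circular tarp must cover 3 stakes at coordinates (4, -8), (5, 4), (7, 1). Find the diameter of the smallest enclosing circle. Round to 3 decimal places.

12.042

Call the three points A, B, C in the order given.
Side lengths²: AB² = 145, AC² = 90, BC² = 13.
Since AB² = 145 ≥ 90 + 13 = 103, the angle opposite AB is not acute, so the smallest enclosing circle has AB as diameter.
Centre = midpoint of AB = (4.5, -2), r² = 145/4 = 36.25.
Diameter = 2r = 2√(36.25) ≈ 12.042.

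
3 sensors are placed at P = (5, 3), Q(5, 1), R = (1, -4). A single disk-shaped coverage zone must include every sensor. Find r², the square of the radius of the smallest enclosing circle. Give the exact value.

16.25

Side lengths²: PQ² = 4, PR² = 65, QR² = 41.
Since PR² = 65 ≥ 41 + 4 = 45, the angle opposite PR is not acute, so the smallest enclosing circle has PR as diameter.
Centre = midpoint of PR = (3, -0.5), r² = 65/4 = 16.25.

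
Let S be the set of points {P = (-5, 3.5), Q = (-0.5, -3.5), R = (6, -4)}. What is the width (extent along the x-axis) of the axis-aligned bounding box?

max x = 6, min x = -5, so width = 11.

11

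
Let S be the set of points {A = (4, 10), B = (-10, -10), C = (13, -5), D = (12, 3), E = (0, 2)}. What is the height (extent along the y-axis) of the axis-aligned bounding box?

20

max y = 10, min y = -10, so height = 20.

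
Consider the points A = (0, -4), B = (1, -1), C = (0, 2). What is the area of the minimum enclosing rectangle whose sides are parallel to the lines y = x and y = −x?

In coordinates u = x + y, v = x − y the rectangle is axis-aligned; the map (x,y)→(u,v) scales areas by 2.
u-values: -4, 0, 2; range = 2 − (-4) = 6.
v-values: 4, 2, -2; range = 4 − (-2) = 6.
Area = (6 × 6) / 2 = 18.

18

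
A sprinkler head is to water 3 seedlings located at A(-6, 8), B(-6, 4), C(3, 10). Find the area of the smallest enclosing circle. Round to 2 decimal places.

91.89

Side lengths²: AB² = 16, AC² = 85, BC² = 117.
Since BC² = 117 ≥ 85 + 16 = 101, the angle opposite BC is not acute, so the smallest enclosing circle has BC as diameter.
Centre = midpoint of BC = (-1.5, 7), r² = 117/4 = 29.25.
Area = π·r² = π·29.25 ≈ 91.89.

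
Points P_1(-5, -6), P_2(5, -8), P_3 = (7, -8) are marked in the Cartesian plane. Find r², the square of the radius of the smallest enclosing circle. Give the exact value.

37

Side lengths²: P_1P_2² = 104, P_1P_3² = 148, P_2P_3² = 4.
Since P_1P_3² = 148 ≥ 104 + 4 = 108, the angle opposite P_1P_3 is not acute, so the smallest enclosing circle has P_1P_3 as diameter.
Centre = midpoint of P_1P_3 = (1, -7), r² = 148/4 = 37.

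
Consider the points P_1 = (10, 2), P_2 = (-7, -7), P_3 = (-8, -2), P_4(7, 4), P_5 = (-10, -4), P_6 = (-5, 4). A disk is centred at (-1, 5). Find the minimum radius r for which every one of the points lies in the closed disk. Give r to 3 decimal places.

13.416

The required radius is the distance from (-1, 5) to the farthest point.
Squared distances: 130, 180, 98, 65, 162, 17.
Maximum is 180, attained at P_2.
r = √180 ≈ 13.416.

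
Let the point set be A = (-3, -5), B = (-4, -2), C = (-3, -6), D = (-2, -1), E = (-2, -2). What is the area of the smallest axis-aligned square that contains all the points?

25

The bounding box has width 2 and height 5.
An axis-aligned square enclosing the set must have side ≥ max(width, height).
So the minimum side is max(2, 5) = 5.
Area = 5² = 25.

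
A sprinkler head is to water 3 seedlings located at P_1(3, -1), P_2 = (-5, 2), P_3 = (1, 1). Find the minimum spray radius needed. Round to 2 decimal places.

Side lengths²: P_1P_2² = 73, P_1P_3² = 8, P_2P_3² = 37.
Since P_1P_2² = 73 ≥ 37 + 8 = 45, the angle opposite P_1P_2 is not acute, so the smallest enclosing circle has P_1P_2 as diameter.
Centre = midpoint of P_1P_2 = (-1, 0.5), r² = 73/4 = 18.25.
r = √(18.25) ≈ 4.27.

4.27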